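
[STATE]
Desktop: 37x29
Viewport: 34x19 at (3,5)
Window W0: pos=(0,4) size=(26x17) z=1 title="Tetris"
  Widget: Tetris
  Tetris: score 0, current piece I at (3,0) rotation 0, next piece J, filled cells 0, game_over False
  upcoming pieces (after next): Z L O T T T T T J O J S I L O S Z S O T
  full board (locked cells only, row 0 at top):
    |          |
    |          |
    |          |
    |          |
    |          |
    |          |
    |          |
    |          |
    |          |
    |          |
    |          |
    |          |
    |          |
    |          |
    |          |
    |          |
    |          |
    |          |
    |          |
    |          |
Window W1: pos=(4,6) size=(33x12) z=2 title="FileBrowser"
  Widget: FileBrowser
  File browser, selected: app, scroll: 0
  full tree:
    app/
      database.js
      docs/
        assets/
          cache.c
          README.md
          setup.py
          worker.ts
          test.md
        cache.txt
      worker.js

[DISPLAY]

etris                 ┃           
─┏━━━━━━━━━━━━━━━━━━━━━━━━━━━━━━━┓
 ┃ FileBrowser                   ┃
 ┠───────────────────────────────┨
 ┃> [-] app/                     ┃
 ┃    database.js                ┃
 ┃    [+] docs/                  ┃
 ┃    worker.js                  ┃
 ┃                               ┃
 ┃                               ┃
 ┃                               ┃
 ┃                               ┃
 ┗━━━━━━━━━━━━━━━━━━━━━━━━━━━━━━━┛
        │             ┃           
        │             ┃           
━━━━━━━━━━━━━━━━━━━━━━┛           
                                  
                                  
                                  


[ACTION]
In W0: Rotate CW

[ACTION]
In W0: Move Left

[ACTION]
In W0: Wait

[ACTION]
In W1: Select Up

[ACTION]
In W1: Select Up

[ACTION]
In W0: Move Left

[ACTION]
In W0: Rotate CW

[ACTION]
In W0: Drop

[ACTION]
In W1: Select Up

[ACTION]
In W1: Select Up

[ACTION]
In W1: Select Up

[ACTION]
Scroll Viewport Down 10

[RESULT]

 ┃    database.js                ┃
 ┃    [+] docs/                  ┃
 ┃    worker.js                  ┃
 ┃                               ┃
 ┃                               ┃
 ┃                               ┃
 ┃                               ┃
 ┗━━━━━━━━━━━━━━━━━━━━━━━━━━━━━━━┛
        │             ┃           
        │             ┃           
━━━━━━━━━━━━━━━━━━━━━━┛           
                                  
                                  
                                  
                                  
                                  
                                  
                                  
                                  


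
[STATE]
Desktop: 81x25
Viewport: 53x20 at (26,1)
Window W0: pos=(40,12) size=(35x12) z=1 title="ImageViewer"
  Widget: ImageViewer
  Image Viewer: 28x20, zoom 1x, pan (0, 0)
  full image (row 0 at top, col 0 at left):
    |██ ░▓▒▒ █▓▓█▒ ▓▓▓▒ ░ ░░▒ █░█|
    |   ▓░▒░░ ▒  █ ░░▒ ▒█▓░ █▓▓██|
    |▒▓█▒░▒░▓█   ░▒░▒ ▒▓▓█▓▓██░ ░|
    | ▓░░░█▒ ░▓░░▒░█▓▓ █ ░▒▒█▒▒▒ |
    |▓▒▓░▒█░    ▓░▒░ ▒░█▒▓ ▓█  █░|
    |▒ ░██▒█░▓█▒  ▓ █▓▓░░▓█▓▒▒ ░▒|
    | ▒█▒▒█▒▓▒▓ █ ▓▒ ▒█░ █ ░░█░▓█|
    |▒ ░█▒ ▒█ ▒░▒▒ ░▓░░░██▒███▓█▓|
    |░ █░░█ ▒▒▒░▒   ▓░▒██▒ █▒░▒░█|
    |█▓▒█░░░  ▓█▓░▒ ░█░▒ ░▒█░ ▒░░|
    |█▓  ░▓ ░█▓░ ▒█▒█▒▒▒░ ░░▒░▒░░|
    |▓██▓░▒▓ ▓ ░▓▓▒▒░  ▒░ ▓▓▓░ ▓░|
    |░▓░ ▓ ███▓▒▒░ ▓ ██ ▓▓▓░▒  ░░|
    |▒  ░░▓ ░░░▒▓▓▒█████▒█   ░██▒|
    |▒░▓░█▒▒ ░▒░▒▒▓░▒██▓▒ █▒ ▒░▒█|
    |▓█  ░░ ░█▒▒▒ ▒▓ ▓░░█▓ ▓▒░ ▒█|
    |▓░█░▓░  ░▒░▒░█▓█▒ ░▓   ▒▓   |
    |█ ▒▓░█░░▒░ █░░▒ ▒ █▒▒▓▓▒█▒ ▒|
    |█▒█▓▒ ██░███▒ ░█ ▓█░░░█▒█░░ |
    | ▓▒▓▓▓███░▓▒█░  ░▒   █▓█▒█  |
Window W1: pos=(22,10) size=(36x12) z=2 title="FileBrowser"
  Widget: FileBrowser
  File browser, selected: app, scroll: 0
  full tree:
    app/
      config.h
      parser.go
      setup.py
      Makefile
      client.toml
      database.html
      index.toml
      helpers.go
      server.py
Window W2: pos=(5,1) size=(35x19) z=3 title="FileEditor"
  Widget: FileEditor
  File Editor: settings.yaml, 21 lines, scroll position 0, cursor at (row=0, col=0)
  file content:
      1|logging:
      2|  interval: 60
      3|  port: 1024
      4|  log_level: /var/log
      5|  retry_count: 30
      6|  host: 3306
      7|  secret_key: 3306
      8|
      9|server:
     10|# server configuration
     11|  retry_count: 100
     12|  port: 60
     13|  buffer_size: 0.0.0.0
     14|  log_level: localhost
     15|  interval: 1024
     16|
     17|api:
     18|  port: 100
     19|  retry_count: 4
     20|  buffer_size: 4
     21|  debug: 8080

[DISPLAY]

━━━━━━━━━━━━━┓                                       
             ┃                                       
─────────────┨                                       
            ▲┃                                       
            █┃                                       
            ░┃                                       
g           ░┃                                       
            ░┃                                       
            ░┃                                       
            ░┃━━━━━━━━━━━━━━━━━┓                     
            ░┃                 ┃                     
            ░┃─────────────────┨━━━━━━━━━━━━━━━━┓    
on          ░┃                 ┃                ┃    
            ░┃                 ┃────────────────┨    
            ░┃                 ┃▒ ░ ░░▒ █░█     ┃    
.0          ░┃                 ┃ ▒█▓░ █▓▓██     ┃    
st          ░┃                 ┃▒▓▓█▓▓██░ ░     ┃    
            ▼┃                 ┃ █ ░▒▒█▒▒▒      ┃    
━━━━━━━━━━━━━┛                 ┃░█▒▓ ▓█  █░     ┃    
 index.toml                    ┃▓░░▓█▓▒▒ ░▒     ┃    


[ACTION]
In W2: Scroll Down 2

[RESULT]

━━━━━━━━━━━━━┓                                       
             ┃                                       
─────────────┨                                       
            ▲┃                                       
g           ░┃                                       
            ░┃                                       
            ░┃                                       
            ░┃                                       
            █┃                                       
            ░┃━━━━━━━━━━━━━━━━━┓                     
on          ░┃                 ┃                     
            ░┃─────────────────┨━━━━━━━━━━━━━━━━┓    
            ░┃                 ┃                ┃    
.0          ░┃                 ┃────────────────┨    
st          ░┃                 ┃▒ ░ ░░▒ █░█     ┃    
            ░┃                 ┃ ▒█▓░ █▓▓██     ┃    
            ░┃                 ┃▒▓▓█▓▓██░ ░     ┃    
            ▼┃                 ┃ █ ░▒▒█▒▒▒      ┃    
━━━━━━━━━━━━━┛                 ┃░█▒▓ ▓█  █░     ┃    
 index.toml                    ┃▓░░▓█▓▒▒ ░▒     ┃    


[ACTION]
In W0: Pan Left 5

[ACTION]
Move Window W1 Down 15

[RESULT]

━━━━━━━━━━━━━┓                                       
             ┃                                       
─────────────┨                                       
            ▲┃                                       
g           ░┃                                       
            ░┃                                       
            ░┃                                       
            ░┃                                       
            █┃                                       
            ░┃                                       
on          ░┃                                       
            ░┃┏━━━━━━━━━━━━━━━━━━━━━━━━━━━━━━━━━┓    
            ░┃━━━━━━━━━━━━━━━━━┓                ┃    
.0          ░┃                 ┃────────────────┨    
st          ░┃─────────────────┨▒ ░ ░░▒ █░█     ┃    
            ░┃                 ┃ ▒█▓░ █▓▓██     ┃    
            ░┃                 ┃▒▓▓█▓▓██░ ░     ┃    
            ▼┃                 ┃ █ ░▒▒█▒▒▒      ┃    
━━━━━━━━━━━━━┛                 ┃░█▒▓ ▓█  █░     ┃    
 Makefile                      ┃▓░░▓█▓▒▒ ░▒     ┃    


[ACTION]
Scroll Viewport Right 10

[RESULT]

━━━━━━━━━━━┓                                         
           ┃                                         
───────────┨                                         
          ▲┃                                         
          ░┃                                         
          ░┃                                         
          ░┃                                         
          ░┃                                         
          █┃                                         
          ░┃                                         
          ░┃                                         
          ░┃┏━━━━━━━━━━━━━━━━━━━━━━━━━━━━━━━━━┓      
          ░┃━━━━━━━━━━━━━━━━━┓                ┃      
          ░┃                 ┃────────────────┨      
          ░┃─────────────────┨▒ ░ ░░▒ █░█     ┃      
          ░┃                 ┃ ▒█▓░ █▓▓██     ┃      
          ░┃                 ┃▒▓▓█▓▓██░ ░     ┃      
          ▼┃                 ┃ █ ░▒▒█▒▒▒      ┃      
━━━━━━━━━━━┛                 ┃░█▒▓ ▓█  █░     ┃      
akefile                      ┃▓░░▓█▓▒▒ ░▒     ┃      


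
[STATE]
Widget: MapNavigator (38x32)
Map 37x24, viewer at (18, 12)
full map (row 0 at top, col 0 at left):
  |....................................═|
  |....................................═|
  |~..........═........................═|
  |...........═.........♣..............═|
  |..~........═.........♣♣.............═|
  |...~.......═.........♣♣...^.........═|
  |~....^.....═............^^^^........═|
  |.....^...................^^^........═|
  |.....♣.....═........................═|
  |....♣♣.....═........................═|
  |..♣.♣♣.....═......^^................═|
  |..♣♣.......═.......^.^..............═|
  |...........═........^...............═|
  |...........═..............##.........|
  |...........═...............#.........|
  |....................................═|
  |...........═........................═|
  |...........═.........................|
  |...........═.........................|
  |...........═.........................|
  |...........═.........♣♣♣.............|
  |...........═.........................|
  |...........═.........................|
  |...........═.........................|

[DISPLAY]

                                      
                                      
                                      
                                      
 ....................................═
 ....................................═
 ~..........═........................═
 ...........═.........♣..............═
 ..~........═.........♣♣.............═
 ...~.......═.........♣♣...^.........═
 ~....^.....═............^^^^........═
 .....^...................^^^........═
 .....♣.....═........................═
 ....♣♣.....═........................═
 ..♣.♣♣.....═......^^................═
 ..♣♣.......═.......^.^..............═
 ...........═......@.^...............═
 ...........═..............##.........
 ...........═...............#.........
 ....................................═
 ...........═........................═
 ...........═.........................
 ...........═.........................
 ...........═.........................
 ...........═.........♣♣♣.............
 ...........═.........................
 ...........═.........................
 ...........═.........................
                                      
                                      
                                      
                                      


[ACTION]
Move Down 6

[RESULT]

 ~..........═........................═
 ...........═.........♣..............═
 ..~........═.........♣♣.............═
 ...~.......═.........♣♣...^.........═
 ~....^.....═............^^^^........═
 .....^...................^^^........═
 .....♣.....═........................═
 ....♣♣.....═........................═
 ..♣.♣♣.....═......^^................═
 ..♣♣.......═.......^.^..............═
 ...........═........^...............═
 ...........═..............##.........
 ...........═...............#.........
 ....................................═
 ...........═........................═
 ...........═.........................
 ...........═......@..................
 ...........═.........................
 ...........═.........♣♣♣.............
 ...........═.........................
 ...........═.........................
 ...........═.........................
                                      
                                      
                                      
                                      
                                      
                                      
                                      
                                      
                                      
                                      


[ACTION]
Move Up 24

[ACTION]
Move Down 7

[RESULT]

                                      
                                      
                                      
                                      
                                      
                                      
                                      
                                      
                                      
 ....................................═
 ....................................═
 ~..........═........................═
 ...........═.........♣..............═
 ..~........═.........♣♣.............═
 ...~.......═.........♣♣...^.........═
 ~....^.....═............^^^^........═
 .....^............@......^^^........═
 .....♣.....═........................═
 ....♣♣.....═........................═
 ..♣.♣♣.....═......^^................═
 ..♣♣.......═.......^.^..............═
 ...........═........^...............═
 ...........═..............##.........
 ...........═...............#.........
 ....................................═
 ...........═........................═
 ...........═.........................
 ...........═.........................
 ...........═.........................
 ...........═.........♣♣♣.............
 ...........═.........................
 ...........═.........................


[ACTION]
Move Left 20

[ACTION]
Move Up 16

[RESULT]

                                      
                                      
                                      
                                      
                                      
                                      
                                      
                                      
                                      
                                      
                                      
                                      
                                      
                                      
                                      
                                      
                   @..................
                   ...................
                   ~..........═.......
                   ...........═.......
                   ..~........═.......
                   ...~.......═.......
                   ~....^.....═.......
                   .....^.............
                   .....♣.....═.......
                   ....♣♣.....═.......
                   ..♣.♣♣.....═......^
                   ..♣♣.......═.......
                   ...........═.......
                   ...........═.......
                   ...........═.......
                   ...................


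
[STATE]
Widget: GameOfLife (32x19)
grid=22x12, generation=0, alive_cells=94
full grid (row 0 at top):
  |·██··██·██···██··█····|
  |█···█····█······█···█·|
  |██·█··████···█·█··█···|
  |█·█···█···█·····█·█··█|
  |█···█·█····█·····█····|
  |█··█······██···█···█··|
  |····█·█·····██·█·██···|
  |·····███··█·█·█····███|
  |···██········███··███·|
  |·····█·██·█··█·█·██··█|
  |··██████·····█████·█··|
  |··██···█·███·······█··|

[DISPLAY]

Gen: 0                          
·██··██·██···██··█····          
█···█····█······█···█·          
██·█··████···█·█··█···          
█·█···█···█·····█·█··█          
█···█·█····█·····█····          
█··█······██···█···█··          
····█·█·····██·█·██···          
·····███··█·█·█····███          
···██········███··███·          
·····█·██·█··█·█·██··█          
··██████·····█████·█··          
··██···█·███·······█··          
                                
                                
                                
                                
                                
                                


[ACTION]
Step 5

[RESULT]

Gen: 5                          
······················          
··········████········          
██·······█·██·········          
██·······██··██····██·          
······██·█····█·······          
······███····█·██·█···          
·············█·█··█···          
···█···███···█···██···          
······█······█···██···          
···█·██·█·····█·█·····          
··█·█··██·············          
··██·····█············          
                                
                                
                                
                                
                                
                                


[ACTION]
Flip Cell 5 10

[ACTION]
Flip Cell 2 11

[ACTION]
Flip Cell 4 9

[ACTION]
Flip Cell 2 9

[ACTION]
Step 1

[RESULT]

Gen: 6                          
···········██·········          
···········███········          
██·······█····█·······          
██···········██·······          
······█···█········█··          
······█·█····█·███····          
······█·····██·█··██··          
·······██···██··█··█··          
····███··█···██·█·█···          
···████·█········█····          
··█·██████············          
··██····█·············          
                                
                                
                                
                                
                                
                                


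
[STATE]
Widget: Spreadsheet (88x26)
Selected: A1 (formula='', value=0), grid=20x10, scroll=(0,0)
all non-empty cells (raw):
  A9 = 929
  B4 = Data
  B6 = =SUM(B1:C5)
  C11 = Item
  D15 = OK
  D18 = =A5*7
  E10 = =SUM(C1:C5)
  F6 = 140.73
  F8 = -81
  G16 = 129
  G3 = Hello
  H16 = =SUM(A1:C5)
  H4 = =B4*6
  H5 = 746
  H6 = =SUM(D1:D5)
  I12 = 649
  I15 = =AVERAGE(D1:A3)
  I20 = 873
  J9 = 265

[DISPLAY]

A1:                                                                                     
       A       B       C       D       E       F       G       H       I       J        
----------------------------------------------------------------------------------------
  1      [0]       0       0       0       0       0       0       0       0       0    
  2        0       0       0       0       0       0       0       0       0       0    
  3        0       0       0       0       0       0Hello          0       0       0    
  4        0Data           0       0       0       0       0#ERR!          0       0    
  5        0       0       0       0       0       0       0     746       0       0    
  6        0       0       0       0       0  140.73       0       0       0       0    
  7        0       0       0       0       0       0       0       0       0       0    
  8        0       0       0       0       0     -81       0       0       0       0    
  9      929       0       0       0       0       0       0       0       0     265    
 10        0       0       0       0       0       0       0       0       0       0    
 11        0       0Item           0       0       0       0       0       0       0    
 12        0       0       0       0       0       0       0       0     649       0    
 13        0       0       0       0       0       0       0       0       0       0    
 14        0       0       0       0       0       0       0       0       0       0    
 15        0       0       0OK             0       0       0       0       0       0    
 16        0       0       0       0       0       0     129       0       0       0    
 17        0       0       0       0       0       0       0       0       0       0    
 18        0       0       0       0       0       0       0       0       0       0    
 19        0       0       0       0       0       0       0       0       0       0    
 20        0       0       0       0       0       0       0       0     873       0    
                                                                                        
                                                                                        
                                                                                        


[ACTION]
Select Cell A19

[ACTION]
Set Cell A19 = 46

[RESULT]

A19: 46                                                                                 
       A       B       C       D       E       F       G       H       I       J        
----------------------------------------------------------------------------------------
  1        0       0       0       0       0       0       0       0       0       0    
  2        0       0       0       0       0       0       0       0       0       0    
  3        0       0       0       0       0       0Hello          0       0       0    
  4        0Data           0       0       0       0       0#ERR!          0       0    
  5        0       0       0       0       0       0       0     746       0       0    
  6        0       0       0       0       0  140.73       0       0       0       0    
  7        0       0       0       0       0       0       0       0       0       0    
  8        0       0       0       0       0     -81       0       0       0       0    
  9      929       0       0       0       0       0       0       0       0     265    
 10        0       0       0       0       0       0       0       0       0       0    
 11        0       0Item           0       0       0       0       0       0       0    
 12        0       0       0       0       0       0       0       0     649       0    
 13        0       0       0       0       0       0       0       0       0       0    
 14        0       0       0       0       0       0       0       0       0       0    
 15        0       0       0OK             0       0       0       0       0       0    
 16        0       0       0       0       0       0     129       0       0       0    
 17        0       0       0       0       0       0       0       0       0       0    
 18        0       0       0       0       0       0       0       0       0       0    
 19     [46]       0       0       0       0       0       0       0       0       0    
 20        0       0       0       0       0       0       0       0     873       0    
                                                                                        
                                                                                        
                                                                                        


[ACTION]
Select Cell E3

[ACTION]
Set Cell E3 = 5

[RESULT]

E3: 5                                                                                   
       A       B       C       D       E       F       G       H       I       J        
----------------------------------------------------------------------------------------
  1        0       0       0       0       0       0       0       0       0       0    
  2        0       0       0       0       0       0       0       0       0       0    
  3        0       0       0       0     [5]       0Hello          0       0       0    
  4        0Data           0       0       0       0       0#ERR!          0       0    
  5        0       0       0       0       0       0       0     746       0       0    
  6        0       0       0       0       0  140.73       0       0       0       0    
  7        0       0       0       0       0       0       0       0       0       0    
  8        0       0       0       0       0     -81       0       0       0       0    
  9      929       0       0       0       0       0       0       0       0     265    
 10        0       0       0       0       0       0       0       0       0       0    
 11        0       0Item           0       0       0       0       0       0       0    
 12        0       0       0       0       0       0       0       0     649       0    
 13        0       0       0       0       0       0       0       0       0       0    
 14        0       0       0       0       0       0       0       0       0       0    
 15        0       0       0OK             0       0       0       0       0       0    
 16        0       0       0       0       0       0     129       0       0       0    
 17        0       0       0       0       0       0       0       0       0       0    
 18        0       0       0       0       0       0       0       0       0       0    
 19       46       0       0       0       0       0       0       0       0       0    
 20        0       0       0       0       0       0       0       0     873       0    
                                                                                        
                                                                                        
                                                                                        


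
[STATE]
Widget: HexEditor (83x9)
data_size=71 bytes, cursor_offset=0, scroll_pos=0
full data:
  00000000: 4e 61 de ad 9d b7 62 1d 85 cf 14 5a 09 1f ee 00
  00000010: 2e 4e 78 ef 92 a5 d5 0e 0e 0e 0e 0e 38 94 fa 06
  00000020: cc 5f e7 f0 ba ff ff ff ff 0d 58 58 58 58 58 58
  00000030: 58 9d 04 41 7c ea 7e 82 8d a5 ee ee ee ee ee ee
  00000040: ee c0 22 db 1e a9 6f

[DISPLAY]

00000000  4E 61 de ad 9d b7 62 1d  85 cf 14 5a 09 1f ee 00  |Na....b....Z....|     
00000010  2e 4e 78 ef 92 a5 d5 0e  0e 0e 0e 0e 38 94 fa 06  |.Nx.........8...|     
00000020  cc 5f e7 f0 ba ff ff ff  ff 0d 58 58 58 58 58 58  |._........XXXXXX|     
00000030  58 9d 04 41 7c ea 7e 82  8d a5 ee ee ee ee ee ee  |X..A|.~.........|     
00000040  ee c0 22 db 1e a9 6f                              |.."...o         |     
                                                                                   
                                                                                   
                                                                                   
                                                                                   


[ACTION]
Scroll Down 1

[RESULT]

00000010  2e 4e 78 ef 92 a5 d5 0e  0e 0e 0e 0e 38 94 fa 06  |.Nx.........8...|     
00000020  cc 5f e7 f0 ba ff ff ff  ff 0d 58 58 58 58 58 58  |._........XXXXXX|     
00000030  58 9d 04 41 7c ea 7e 82  8d a5 ee ee ee ee ee ee  |X..A|.~.........|     
00000040  ee c0 22 db 1e a9 6f                              |.."...o         |     
                                                                                   
                                                                                   
                                                                                   
                                                                                   
                                                                                   


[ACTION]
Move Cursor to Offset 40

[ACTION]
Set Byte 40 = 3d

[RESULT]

00000010  2e 4e 78 ef 92 a5 d5 0e  0e 0e 0e 0e 38 94 fa 06  |.Nx.........8...|     
00000020  cc 5f e7 f0 ba ff ff ff  3D 0d 58 58 58 58 58 58  |._......=.XXXXXX|     
00000030  58 9d 04 41 7c ea 7e 82  8d a5 ee ee ee ee ee ee  |X..A|.~.........|     
00000040  ee c0 22 db 1e a9 6f                              |.."...o         |     
                                                                                   
                                                                                   
                                                                                   
                                                                                   
                                                                                   


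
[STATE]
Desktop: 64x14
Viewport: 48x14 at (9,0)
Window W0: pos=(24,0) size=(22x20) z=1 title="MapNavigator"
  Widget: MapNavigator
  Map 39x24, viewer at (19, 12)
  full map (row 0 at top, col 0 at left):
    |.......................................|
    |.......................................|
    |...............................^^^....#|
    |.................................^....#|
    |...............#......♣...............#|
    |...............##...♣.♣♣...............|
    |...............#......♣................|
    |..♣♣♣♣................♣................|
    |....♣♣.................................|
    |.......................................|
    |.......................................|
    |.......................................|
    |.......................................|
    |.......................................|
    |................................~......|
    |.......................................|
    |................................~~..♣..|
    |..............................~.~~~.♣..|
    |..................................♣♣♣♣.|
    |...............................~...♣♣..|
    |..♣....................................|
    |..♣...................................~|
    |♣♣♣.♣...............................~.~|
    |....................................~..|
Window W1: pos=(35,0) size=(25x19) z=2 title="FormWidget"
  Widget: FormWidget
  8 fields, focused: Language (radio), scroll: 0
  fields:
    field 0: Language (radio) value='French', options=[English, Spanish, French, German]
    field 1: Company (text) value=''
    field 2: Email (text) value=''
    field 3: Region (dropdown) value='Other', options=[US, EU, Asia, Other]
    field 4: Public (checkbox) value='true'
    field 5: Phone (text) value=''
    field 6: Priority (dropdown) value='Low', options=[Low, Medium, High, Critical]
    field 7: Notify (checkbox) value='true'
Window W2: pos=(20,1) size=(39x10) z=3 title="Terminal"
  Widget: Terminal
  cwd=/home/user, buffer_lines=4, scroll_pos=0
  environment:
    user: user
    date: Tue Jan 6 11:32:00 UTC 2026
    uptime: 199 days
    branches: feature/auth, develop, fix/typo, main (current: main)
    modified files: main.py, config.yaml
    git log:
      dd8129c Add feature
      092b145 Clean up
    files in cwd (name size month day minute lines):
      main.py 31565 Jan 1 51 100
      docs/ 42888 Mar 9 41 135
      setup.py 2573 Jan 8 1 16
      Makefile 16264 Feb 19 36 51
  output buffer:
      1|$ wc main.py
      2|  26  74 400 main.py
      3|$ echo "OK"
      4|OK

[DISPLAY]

               ┏━━━━━━━━━━┏━━━━━━━━━━━━━━━━━━━━━
           ┏━━━━━━━━━━━━━━━━━━━━━━━━━━━━━━━━━━━━
           ┃ Terminal                           
           ┠────────────────────────────────────
           ┃$ wc main.py                        
           ┃  26  74 400 main.py                
           ┃$ echo "OK"                         
           ┃OK                                  
           ┃$ █                                 
           ┃                                    
           ┗━━━━━━━━━━━━━━━━━━━━━━━━━━━━━━━━━━━━
               ┃..........┃                     
               ┃..........┃                     
               ┃..........┃                     


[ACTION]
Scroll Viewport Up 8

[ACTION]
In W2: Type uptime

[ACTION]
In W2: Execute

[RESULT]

               ┏━━━━━━━━━━┏━━━━━━━━━━━━━━━━━━━━━
           ┏━━━━━━━━━━━━━━━━━━━━━━━━━━━━━━━━━━━━
           ┃ Terminal                           
           ┠────────────────────────────────────
           ┃  26  74 400 main.py                
           ┃$ echo "OK"                         
           ┃OK                                  
           ┃$ uptime                            
           ┃ 10:00  up 199 days                 
           ┃$ █                                 
           ┗━━━━━━━━━━━━━━━━━━━━━━━━━━━━━━━━━━━━
               ┃..........┃                     
               ┃..........┃                     
               ┃..........┃                     


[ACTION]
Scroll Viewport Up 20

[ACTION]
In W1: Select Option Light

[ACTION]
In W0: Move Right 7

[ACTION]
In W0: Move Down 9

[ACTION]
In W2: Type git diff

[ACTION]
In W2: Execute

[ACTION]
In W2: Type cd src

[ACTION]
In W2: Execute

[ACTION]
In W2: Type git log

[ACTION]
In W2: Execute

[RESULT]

               ┏━━━━━━━━━━┏━━━━━━━━━━━━━━━━━━━━━
           ┏━━━━━━━━━━━━━━━━━━━━━━━━━━━━━━━━━━━━
           ┃ Terminal                           
           ┠────────────────────────────────────
           ┃$ cd src                            
           ┃                                    
           ┃$ git log                           
           ┃dd8129c Add feature                 
           ┃092b145 Clean up                    
           ┃$ █                                 
           ┗━━━━━━━━━━━━━━━━━━━━━━━━━━━━━━━━━━━━
               ┃..........┃                     
               ┃..........┃                     
               ┃..........┃                     


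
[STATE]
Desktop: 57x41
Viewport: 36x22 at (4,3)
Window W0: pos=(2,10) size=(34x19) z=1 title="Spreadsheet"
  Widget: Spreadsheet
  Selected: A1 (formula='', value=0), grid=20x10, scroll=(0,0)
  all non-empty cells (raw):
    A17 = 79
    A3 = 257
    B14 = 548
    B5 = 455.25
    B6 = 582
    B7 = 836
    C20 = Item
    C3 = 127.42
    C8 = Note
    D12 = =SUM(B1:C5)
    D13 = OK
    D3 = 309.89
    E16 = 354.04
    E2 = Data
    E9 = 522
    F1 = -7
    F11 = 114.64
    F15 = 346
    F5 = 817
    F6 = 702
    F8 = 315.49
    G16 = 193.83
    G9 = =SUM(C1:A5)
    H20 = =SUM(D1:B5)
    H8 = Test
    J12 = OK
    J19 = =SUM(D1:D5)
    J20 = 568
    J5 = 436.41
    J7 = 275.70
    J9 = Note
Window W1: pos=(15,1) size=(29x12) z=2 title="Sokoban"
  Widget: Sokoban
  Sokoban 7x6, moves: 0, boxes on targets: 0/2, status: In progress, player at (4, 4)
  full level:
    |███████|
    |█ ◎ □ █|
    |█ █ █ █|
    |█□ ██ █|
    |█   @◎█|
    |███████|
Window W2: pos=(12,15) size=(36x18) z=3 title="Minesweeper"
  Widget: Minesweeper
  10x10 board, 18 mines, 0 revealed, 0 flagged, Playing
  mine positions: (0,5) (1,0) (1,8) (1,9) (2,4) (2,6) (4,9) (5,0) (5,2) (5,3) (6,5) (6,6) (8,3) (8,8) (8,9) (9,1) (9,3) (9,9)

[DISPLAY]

           ┠────────────────────────
           ┃███████                 
           ┃█ ◎ □ █                 
           ┃█ █ █ █                 
           ┃█□ ██ █                 
           ┃█   @◎█                 
           ┃███████                 
━━━━━━━━━━━┃Moves: 0  0/2           
Spreadsheet┃                        
───────────┗━━━━━━━━━━━━━━━━━━━━━━━━
1:                             ┃    
      A       B       C       D┃    
--------┏━━━━━━━━━━━━━━━━━━━━━━━━━━━
 1      ┃ Minesweeper               
 2      ┠───────────────────────────
 3      ┃■■■■■■■■■■                 
 4      ┃■■■■■■■■■■                 
 5      ┃■■■■■■■■■■                 
 6      ┃■■■■■■■■■■                 
 7      ┃■■■■■■■■■■                 
 8      ┃■■■■■■■■■■                 
 9      ┃■■■■■■■■■■                 


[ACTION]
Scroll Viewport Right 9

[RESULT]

  ┠───────────────────────────┨     
  ┃███████                    ┃     
  ┃█ ◎ □ █                    ┃     
  ┃█ █ █ █                    ┃     
  ┃█□ ██ █                    ┃     
  ┃█   @◎█                    ┃     
  ┃███████                    ┃     
━━┃Moves: 0  0/2              ┃     
et┃                           ┃     
──┗━━━━━━━━━━━━━━━━━━━━━━━━━━━┛     
                      ┃             
     B       C       D┃             
━━━━━━━━━━━━━━━━━━━━━━━━━━━━━━━━━━┓ 
 Minesweeper                      ┃ 
──────────────────────────────────┨ 
■■■■■■■■■■                        ┃ 
■■■■■■■■■■                        ┃ 
■■■■■■■■■■                        ┃ 
■■■■■■■■■■                        ┃ 
■■■■■■■■■■                        ┃ 
■■■■■■■■■■                        ┃ 
■■■■■■■■■■                        ┃ 


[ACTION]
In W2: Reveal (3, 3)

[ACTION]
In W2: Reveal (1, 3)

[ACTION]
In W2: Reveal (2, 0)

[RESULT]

  ┠───────────────────────────┨     
  ┃███████                    ┃     
  ┃█ ◎ □ █                    ┃     
  ┃█ █ █ █                    ┃     
  ┃█□ ██ █                    ┃     
  ┃█   @◎█                    ┃     
  ┃███████                    ┃     
━━┃Moves: 0  0/2              ┃     
et┃                           ┃     
──┗━━━━━━━━━━━━━━━━━━━━━━━━━━━┛     
                      ┃             
     B       C       D┃             
━━━━━━━━━━━━━━━━━━━━━━━━━━━━━━━━━━┓ 
 Minesweeper                      ┃ 
──────────────────────────────────┨ 
■■■■■■■■■■                        ┃ 
■■■1■■■■■■                        ┃ 
1■■■■■■■■■                        ┃ 
■■■1■■■■■■                        ┃ 
■■■■■■■■■■                        ┃ 
■■■■■■■■■■                        ┃ 
■■■■■■■■■■                        ┃ 


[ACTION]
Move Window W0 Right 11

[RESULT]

  ┠───────────────────────────┨     
  ┃███████                    ┃     
  ┃█ ◎ □ █                    ┃     
  ┃█ █ █ █                    ┃     
  ┃█□ ██ █                    ┃     
  ┃█   @◎█                    ┃     
  ┃███████                    ┃     
┏━┃Moves: 0  0/2              ┃━━┓  
┃ ┃                           ┃  ┃  
┠─┗━━━━━━━━━━━━━━━━━━━━━━━━━━━┛──┨  
┃A1:                             ┃  
┃       A       B       C       D┃  
━━━━━━━━━━━━━━━━━━━━━━━━━━━━━━━━━━┓ 
 Minesweeper                      ┃ 
──────────────────────────────────┨ 
■■■■■■■■■■                        ┃ 
■■■1■■■■■■                        ┃ 
1■■■■■■■■■                        ┃ 
■■■1■■■■■■                        ┃ 
■■■■■■■■■■                        ┃ 
■■■■■■■■■■                        ┃ 
■■■■■■■■■■                        ┃ 
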